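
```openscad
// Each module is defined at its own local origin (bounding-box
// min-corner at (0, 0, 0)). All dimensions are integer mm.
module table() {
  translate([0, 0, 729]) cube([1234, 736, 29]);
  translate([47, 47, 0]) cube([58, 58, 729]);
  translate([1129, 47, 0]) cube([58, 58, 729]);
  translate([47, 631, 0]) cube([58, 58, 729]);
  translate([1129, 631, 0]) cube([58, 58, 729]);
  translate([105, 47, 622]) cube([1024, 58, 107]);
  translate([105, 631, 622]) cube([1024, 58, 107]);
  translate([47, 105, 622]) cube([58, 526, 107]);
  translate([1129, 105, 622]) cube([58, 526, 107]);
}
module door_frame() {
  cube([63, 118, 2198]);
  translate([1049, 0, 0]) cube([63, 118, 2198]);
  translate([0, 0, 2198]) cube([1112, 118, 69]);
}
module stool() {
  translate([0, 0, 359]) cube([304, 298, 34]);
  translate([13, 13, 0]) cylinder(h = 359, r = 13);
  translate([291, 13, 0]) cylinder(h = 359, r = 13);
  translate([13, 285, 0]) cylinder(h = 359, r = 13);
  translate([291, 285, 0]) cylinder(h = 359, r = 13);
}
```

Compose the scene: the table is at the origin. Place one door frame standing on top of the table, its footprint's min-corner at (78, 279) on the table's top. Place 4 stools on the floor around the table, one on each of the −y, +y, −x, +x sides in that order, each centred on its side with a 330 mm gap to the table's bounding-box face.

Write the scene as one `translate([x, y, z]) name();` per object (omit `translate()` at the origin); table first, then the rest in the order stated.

table();
translate([78, 279, 758]) door_frame();
translate([465, -628, 0]) stool();
translate([465, 1066, 0]) stool();
translate([-634, 219, 0]) stool();
translate([1564, 219, 0]) stool();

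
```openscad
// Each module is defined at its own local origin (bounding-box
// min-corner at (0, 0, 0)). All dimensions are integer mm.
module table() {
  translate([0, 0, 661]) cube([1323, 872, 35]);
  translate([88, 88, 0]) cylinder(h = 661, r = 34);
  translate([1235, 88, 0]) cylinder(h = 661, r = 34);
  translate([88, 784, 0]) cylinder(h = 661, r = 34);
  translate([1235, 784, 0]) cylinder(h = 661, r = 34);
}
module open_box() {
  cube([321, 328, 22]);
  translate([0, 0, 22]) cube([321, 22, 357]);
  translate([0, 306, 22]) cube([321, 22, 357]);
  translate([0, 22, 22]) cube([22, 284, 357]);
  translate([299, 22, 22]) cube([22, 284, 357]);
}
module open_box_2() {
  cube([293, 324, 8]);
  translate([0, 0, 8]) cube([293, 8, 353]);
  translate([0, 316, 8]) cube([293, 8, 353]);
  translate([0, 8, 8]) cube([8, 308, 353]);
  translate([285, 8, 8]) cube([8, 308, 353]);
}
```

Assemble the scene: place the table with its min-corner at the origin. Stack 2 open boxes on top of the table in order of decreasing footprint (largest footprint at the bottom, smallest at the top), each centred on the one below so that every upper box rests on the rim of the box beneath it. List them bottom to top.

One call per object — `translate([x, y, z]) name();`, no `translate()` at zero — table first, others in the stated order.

table();
translate([501, 272, 696]) open_box();
translate([515, 274, 1075]) open_box_2();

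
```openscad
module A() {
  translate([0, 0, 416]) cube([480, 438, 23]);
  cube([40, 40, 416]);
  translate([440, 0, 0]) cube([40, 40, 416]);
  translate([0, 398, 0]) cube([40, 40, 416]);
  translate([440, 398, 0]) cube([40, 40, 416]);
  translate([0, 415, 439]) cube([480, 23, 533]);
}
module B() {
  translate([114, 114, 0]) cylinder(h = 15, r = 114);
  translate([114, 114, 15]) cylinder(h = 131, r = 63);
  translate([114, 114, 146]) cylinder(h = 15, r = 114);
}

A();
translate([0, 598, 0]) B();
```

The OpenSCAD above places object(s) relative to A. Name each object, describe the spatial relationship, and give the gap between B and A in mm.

The spool's nearest face is 160 mm from the chair's +y face.

A is a chair. B is a spool. The spool is on the floor beside the chair on its +y side. The gap between the spool and the chair is 160 mm.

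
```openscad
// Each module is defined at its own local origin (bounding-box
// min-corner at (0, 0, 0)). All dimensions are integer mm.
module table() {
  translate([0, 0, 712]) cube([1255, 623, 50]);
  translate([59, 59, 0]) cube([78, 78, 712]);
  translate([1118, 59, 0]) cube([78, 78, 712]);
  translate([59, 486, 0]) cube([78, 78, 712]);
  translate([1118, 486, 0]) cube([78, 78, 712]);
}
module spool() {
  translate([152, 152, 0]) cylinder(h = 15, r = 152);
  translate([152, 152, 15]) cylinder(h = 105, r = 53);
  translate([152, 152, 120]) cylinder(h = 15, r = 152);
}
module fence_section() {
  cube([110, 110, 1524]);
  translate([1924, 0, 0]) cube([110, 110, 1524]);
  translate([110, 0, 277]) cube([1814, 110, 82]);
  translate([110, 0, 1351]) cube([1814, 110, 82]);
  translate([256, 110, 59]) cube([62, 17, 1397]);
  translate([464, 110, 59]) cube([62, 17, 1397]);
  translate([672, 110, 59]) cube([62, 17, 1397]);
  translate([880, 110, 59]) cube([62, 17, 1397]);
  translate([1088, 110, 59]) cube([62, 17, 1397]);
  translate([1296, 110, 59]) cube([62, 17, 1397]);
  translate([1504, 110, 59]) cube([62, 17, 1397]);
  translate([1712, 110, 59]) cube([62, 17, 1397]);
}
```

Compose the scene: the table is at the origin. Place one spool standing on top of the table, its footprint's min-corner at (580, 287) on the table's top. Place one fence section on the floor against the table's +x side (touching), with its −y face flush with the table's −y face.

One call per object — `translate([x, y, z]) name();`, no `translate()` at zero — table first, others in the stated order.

table();
translate([580, 287, 762]) spool();
translate([1255, 0, 0]) fence_section();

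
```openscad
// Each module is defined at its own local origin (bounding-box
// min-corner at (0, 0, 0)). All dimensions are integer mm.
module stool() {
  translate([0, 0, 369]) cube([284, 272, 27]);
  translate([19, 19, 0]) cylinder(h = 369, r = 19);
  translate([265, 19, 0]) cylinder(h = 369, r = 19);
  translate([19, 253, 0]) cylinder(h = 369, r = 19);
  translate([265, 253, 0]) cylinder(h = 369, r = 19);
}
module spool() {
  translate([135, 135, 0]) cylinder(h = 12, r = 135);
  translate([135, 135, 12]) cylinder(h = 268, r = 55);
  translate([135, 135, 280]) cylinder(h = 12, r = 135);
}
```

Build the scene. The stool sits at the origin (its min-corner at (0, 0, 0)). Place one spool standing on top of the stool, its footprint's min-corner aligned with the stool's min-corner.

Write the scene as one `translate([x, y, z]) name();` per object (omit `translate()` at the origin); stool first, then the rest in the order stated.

stool();
translate([0, 0, 396]) spool();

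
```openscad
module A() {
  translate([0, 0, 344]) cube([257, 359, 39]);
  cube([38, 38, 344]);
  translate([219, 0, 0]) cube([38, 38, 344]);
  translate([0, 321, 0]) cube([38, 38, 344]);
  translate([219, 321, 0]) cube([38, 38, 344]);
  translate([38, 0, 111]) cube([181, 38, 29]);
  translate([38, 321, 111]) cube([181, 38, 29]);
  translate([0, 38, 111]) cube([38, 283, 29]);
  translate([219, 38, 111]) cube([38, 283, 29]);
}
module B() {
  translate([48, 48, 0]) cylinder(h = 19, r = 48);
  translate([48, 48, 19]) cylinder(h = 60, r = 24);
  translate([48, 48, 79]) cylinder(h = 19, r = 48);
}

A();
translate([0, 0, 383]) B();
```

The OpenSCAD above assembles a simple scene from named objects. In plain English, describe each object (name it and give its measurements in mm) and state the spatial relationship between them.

A is a four-legged stool. The seat is a 257×359×39 mm slab whose top surface is at z = 383 mm; four square legs, each 38×38 mm in cross-section, run from the floor (z = 0) to the underside of the seat, each flush with a corner of the seat. Four stretchers, 38 mm wide and 29 mm tall, connect adjacent legs with their undersides at z = 111 mm, each running between the inner faces of the legs it joins and aligned with the legs' outer faces on the other axis.

B is a spool: two coaxial disc flanges of radius 48 mm and thickness 19 mm, joined by a core cylinder of radius 24 mm and height 60 mm. The lower flange rests on z = 0 and the three cylinders share a vertical axis.

The spool is on top of the stool.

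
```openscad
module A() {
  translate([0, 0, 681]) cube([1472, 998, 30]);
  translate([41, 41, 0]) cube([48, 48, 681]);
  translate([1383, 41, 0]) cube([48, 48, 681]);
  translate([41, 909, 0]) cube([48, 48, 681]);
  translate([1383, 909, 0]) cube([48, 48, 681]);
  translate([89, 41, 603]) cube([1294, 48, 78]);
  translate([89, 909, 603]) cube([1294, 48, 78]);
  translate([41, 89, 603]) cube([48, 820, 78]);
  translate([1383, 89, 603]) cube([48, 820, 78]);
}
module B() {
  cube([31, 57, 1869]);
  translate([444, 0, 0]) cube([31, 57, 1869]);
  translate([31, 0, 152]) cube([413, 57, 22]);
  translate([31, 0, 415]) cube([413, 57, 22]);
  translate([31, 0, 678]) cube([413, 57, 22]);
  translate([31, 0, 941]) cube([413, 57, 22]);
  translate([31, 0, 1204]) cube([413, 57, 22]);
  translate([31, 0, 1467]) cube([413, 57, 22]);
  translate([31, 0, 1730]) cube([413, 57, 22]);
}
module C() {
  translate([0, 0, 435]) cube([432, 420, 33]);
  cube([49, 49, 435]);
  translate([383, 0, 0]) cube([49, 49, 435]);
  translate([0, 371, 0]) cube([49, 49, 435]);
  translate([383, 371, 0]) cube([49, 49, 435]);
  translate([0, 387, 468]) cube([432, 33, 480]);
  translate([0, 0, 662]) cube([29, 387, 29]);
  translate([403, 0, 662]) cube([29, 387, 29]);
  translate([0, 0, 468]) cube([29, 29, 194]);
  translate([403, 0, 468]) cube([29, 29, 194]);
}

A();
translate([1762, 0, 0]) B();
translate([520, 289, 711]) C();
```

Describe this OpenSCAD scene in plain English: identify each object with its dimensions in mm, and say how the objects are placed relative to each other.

A is a table with a 1472×998 mm rectangular top, 30 mm thick, top surface at z = 711 mm, supported by four 48×48 mm square legs, each inset 41 mm from the nearest pair of top edges, running from the floor. Four apron rails, 48 mm thick and 78 mm tall, run between adjacent legs with their top edges flush with the underside of the top and their outer faces flush with the legs' outer faces.

B is a straight ladder. Two 31×57 mm vertical rails, 1869 mm tall, stand 475 mm apart (outside-to-outside) with their front faces coplanar on the −y side. 7 rungs, each 57 mm deep and 22 mm tall, span between the inner faces of the rails, front faces flush with the rails. The lowest rung's underside is at z = 152 mm and rungs are spaced 263 mm apart (underside to underside).

C is a chair. The seat is a 432×420×33 mm slab with its top at z = 468 mm, on four 49×49 mm corner legs (flush with the seat edges, standing on z = 0). A flat backrest 33 mm thick, 480 mm tall, spans the full seat width and rises from the seat top along its +y edge, rear face flush with the rear of the seat. Two armrests of 29×29 mm section run along each side from the seat's front edge to the front of the backrest, top faces 223 mm above the seat top and outer faces flush with the seat's x-edges; a 29×29 mm post under the front of each armrest stands on the seat at the front corner.

The ladder is on the floor beside the table on its +x side. The chair is on top of the table, centred.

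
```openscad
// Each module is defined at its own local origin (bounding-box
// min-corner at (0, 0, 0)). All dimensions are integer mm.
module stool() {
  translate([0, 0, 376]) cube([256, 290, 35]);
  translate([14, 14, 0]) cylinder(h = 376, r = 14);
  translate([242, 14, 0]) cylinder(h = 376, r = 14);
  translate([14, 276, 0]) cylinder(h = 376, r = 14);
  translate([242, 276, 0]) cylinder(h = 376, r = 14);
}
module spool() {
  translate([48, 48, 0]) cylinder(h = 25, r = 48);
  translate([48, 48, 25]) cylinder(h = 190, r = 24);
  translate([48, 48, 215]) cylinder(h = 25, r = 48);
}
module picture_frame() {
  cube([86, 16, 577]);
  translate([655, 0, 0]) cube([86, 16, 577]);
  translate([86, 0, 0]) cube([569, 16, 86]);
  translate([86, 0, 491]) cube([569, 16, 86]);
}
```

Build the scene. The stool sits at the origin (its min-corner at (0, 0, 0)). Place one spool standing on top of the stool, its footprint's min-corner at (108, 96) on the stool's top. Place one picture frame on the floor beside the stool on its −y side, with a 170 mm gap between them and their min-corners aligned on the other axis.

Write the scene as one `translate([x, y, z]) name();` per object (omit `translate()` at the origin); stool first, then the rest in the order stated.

stool();
translate([108, 96, 411]) spool();
translate([0, -186, 0]) picture_frame();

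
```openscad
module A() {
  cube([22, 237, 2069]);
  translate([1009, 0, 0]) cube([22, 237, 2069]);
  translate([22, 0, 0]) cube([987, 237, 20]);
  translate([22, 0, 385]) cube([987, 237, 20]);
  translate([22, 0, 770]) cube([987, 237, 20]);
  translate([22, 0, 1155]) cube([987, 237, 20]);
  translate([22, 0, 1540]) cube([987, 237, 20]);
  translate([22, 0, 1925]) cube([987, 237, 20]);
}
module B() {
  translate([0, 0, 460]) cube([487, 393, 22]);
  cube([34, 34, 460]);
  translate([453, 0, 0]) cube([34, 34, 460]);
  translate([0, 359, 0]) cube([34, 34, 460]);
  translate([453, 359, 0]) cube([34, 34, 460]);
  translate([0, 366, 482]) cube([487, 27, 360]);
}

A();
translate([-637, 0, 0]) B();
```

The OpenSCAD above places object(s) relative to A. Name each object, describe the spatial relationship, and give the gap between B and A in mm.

The chair's nearest face is 150 mm from the bookshelf's −x face.

A is a bookshelf. B is a chair. The chair is on the floor beside the bookshelf on its −x side. The gap between the chair and the bookshelf is 150 mm.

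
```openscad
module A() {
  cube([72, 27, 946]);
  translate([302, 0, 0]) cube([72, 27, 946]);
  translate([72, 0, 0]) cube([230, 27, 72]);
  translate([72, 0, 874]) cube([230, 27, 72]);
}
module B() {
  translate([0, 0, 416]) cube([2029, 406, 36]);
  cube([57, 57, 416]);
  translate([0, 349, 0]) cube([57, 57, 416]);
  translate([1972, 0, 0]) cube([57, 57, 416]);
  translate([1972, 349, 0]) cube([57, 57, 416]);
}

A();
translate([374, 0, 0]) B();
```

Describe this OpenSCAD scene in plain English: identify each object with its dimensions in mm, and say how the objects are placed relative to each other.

A is a rectangular picture frame lying in the x–z plane (depth along y). The opening is 230 mm wide (x) by 802 mm tall (z), surrounded by a border 72 mm wide on all four sides. The frame is 27 mm deep and is made of two full-height vertical stiles with two horizontal rails fitted between them.

B is a bench: a 2029×406 mm seat slab, 36 mm thick, top at z = 452 mm, on four 57×57 mm square legs flush with the seat corners and standing on z = 0.

The bench is against the picture frame's +x side, with their −y faces flush.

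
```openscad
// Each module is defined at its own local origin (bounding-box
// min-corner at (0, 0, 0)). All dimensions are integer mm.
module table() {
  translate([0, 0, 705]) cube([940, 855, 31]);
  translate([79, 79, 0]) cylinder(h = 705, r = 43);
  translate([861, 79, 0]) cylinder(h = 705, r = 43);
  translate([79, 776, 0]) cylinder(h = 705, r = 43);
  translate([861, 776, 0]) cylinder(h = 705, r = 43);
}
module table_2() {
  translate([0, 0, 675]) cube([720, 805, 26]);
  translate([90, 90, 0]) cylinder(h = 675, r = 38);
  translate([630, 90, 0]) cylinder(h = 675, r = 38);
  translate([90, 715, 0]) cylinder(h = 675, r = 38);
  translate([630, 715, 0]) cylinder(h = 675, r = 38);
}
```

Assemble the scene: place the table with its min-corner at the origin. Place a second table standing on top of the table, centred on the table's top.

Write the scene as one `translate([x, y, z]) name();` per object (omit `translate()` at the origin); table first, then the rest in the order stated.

table();
translate([110, 25, 736]) table_2();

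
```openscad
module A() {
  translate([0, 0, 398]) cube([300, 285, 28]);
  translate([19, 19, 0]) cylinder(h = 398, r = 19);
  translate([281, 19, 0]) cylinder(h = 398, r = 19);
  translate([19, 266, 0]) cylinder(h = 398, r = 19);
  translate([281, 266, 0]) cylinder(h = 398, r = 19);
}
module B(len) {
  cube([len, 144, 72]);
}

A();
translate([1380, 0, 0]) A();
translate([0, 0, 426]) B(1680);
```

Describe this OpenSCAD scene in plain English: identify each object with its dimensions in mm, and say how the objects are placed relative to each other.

A is a four-legged stool. The seat is a 300×285×28 mm slab whose top surface is at z = 426 mm; four round legs, each 38 mm in diameter, run from the floor (z = 0) to the underside of the seat, each leg's axis is inset half a diameter from the nearest pair of seat edges (so the leg's bounding box is flush with the corner).

B is a rectangular beam 1680 mm long (x), 144 mm deep (y), 72 mm thick (z).

The beam spans the tops of two stools placed 1080 mm apart, resting at z = 426 mm.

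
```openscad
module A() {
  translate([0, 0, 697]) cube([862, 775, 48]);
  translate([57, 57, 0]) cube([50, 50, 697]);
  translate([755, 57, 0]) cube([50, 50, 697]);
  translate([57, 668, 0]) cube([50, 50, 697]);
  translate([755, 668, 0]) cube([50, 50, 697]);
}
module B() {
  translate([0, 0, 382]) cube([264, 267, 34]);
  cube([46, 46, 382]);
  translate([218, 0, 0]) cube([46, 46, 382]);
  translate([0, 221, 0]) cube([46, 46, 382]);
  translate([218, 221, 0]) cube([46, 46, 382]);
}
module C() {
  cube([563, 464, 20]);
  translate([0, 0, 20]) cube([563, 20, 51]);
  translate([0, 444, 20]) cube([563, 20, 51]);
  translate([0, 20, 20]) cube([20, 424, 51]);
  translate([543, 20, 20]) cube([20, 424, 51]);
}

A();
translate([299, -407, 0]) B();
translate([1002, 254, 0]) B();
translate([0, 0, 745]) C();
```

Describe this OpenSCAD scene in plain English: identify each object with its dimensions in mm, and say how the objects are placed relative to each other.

A is a rectangular dining table. The top is 862×775×48 mm with its upper surface at z = 745 mm. It stands on four 50×50 mm square legs, each inset 57 mm from the nearest pair of top edges, running from the floor to the underside of the top.

B is a four-legged stool. The seat is a 264×267×34 mm slab whose top surface is at z = 416 mm; four square legs, each 46×46 mm in cross-section, run from the floor (z = 0) to the underside of the seat, each flush with a corner of the seat.

C is an open-topped rectangular box: outside dimensions 563×464×71 mm, with a uniform wall and base thickness of 20 mm. The base is a full 563×464 slab on the floor; four walls sit on top of the base. The front and back walls (the −y and +y sides) span the full width; the two side walls fit between them.

Two stools sit around the table at the −y, +x sides. The open box is on top of the table.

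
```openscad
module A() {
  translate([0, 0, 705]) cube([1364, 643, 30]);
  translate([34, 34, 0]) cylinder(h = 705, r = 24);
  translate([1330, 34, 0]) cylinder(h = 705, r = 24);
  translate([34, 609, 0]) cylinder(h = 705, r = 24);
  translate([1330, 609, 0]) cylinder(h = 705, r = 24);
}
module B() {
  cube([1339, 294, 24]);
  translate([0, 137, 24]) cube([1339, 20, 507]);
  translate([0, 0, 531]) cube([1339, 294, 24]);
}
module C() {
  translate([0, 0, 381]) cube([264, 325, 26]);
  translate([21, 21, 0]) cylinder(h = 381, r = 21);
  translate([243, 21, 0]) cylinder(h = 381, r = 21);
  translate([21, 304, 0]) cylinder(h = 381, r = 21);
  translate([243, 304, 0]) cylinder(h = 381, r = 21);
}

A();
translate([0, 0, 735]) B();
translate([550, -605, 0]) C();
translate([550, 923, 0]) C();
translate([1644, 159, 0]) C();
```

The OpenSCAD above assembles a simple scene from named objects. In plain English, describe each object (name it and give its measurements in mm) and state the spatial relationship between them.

A is a table: top 1364 mm (x) × 643 mm (y), 30 mm thick, upper face at z = 735 mm, on four round legs of 48 mm diameter, each leg's bounding box inset 10 mm from the nearest pair of top edges, running from z = 0 to the bottom of the top.

B is an I-beam lying along x, 1339 mm long. Overall section height 555 mm. Two flanges 294 mm wide (y) and 24 mm thick, one on the floor and one at the top; a web 20 mm thick runs between them, centred on the flange width.

C is a four-legged stool. The seat is 264×325 mm, 26 mm thick, top at z = 407 mm. It stands on four round legs, each 42 mm in diameter, from z = 0 to the seat underside, each leg's axis is inset half a diameter from the nearest pair of seat edges (so the leg's bounding box is flush with the corner).

The I-beam is on top of the table. Three stools sit around the table at the −y, +y, +x sides.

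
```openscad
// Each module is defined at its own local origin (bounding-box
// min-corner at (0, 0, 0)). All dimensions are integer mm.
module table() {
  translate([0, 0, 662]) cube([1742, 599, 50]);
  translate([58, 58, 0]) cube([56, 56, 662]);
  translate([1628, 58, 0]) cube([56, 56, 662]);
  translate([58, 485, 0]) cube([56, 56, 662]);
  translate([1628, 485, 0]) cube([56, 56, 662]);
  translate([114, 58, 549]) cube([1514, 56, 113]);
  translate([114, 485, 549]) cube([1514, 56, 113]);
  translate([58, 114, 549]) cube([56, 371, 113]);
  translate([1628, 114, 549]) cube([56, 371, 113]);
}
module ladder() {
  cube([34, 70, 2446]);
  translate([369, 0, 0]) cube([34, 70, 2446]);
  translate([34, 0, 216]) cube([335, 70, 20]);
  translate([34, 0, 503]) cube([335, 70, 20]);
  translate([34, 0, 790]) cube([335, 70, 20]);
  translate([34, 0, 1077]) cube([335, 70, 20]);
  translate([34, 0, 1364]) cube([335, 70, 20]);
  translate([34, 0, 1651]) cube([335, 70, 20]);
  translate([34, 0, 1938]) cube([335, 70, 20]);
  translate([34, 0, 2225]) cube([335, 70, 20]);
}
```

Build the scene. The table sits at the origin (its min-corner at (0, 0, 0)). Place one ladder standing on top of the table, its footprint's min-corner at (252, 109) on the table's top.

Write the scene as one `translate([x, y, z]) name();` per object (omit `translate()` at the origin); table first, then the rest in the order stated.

table();
translate([252, 109, 712]) ladder();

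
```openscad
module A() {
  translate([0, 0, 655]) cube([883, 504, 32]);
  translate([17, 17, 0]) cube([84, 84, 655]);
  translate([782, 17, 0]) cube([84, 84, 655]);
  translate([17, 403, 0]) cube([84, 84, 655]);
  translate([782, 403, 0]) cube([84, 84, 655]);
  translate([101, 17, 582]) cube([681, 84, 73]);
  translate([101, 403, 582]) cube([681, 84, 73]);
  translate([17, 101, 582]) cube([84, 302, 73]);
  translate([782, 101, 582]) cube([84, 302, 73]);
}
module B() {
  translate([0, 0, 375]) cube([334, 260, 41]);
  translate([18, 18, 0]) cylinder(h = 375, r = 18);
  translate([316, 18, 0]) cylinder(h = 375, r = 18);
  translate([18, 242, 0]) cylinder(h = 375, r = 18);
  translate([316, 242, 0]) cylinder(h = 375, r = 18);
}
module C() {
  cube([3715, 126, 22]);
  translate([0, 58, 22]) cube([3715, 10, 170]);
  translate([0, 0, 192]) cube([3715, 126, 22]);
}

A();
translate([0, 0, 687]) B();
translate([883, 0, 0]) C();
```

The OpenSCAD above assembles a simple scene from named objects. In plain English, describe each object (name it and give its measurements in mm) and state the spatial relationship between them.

A is a rectangular dining table. The top is 883×504×32 mm with its upper surface at z = 687 mm. It stands on four 84×84 mm square legs, each inset 17 mm from the nearest pair of top edges, running from the floor to the underside of the top. Four apron rails, 84 mm thick and 73 mm tall, run between adjacent legs with their top edges flush with the underside of the top and their outer faces flush with the legs' outer faces.

B is a four-legged stool. The seat is a 334×260×41 mm slab whose top surface is at z = 416 mm; four round legs, each 36 mm in diameter, run from the floor (z = 0) to the underside of the seat, each leg's axis is inset half a diameter from the nearest pair of seat edges (so the leg's bounding box is flush with the corner).

C is an I-beam lying along x, 3715 mm long. Overall section height 214 mm. Two flanges 126 mm wide (y) and 22 mm thick, one on the floor and one at the top; a web 10 mm thick runs between them, centred on the flange width.

The stool is on top of the table. The I-beam is against the table's +x side, with their −y faces flush.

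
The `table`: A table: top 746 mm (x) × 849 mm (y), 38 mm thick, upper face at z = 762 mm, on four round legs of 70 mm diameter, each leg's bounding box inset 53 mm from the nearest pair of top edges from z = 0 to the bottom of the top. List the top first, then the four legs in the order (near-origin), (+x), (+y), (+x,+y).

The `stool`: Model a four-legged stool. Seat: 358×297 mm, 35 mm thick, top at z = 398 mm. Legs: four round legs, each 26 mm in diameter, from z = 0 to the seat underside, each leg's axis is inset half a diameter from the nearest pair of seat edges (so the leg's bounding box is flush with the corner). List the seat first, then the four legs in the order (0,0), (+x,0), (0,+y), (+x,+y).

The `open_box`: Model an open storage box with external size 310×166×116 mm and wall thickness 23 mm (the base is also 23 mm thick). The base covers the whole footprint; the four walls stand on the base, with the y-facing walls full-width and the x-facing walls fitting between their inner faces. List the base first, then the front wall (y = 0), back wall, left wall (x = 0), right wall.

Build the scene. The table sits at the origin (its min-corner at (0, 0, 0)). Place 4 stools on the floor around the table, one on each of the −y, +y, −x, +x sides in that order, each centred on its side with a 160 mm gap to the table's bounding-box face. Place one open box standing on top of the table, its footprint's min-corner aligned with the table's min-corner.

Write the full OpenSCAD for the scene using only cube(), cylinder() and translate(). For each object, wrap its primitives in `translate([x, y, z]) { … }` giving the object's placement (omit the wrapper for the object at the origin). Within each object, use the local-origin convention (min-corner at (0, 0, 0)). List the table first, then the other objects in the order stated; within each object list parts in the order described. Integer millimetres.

translate([0, 0, 724]) cube([746, 849, 38]);
translate([88, 88, 0]) cylinder(h = 724, r = 35);
translate([658, 88, 0]) cylinder(h = 724, r = 35);
translate([88, 761, 0]) cylinder(h = 724, r = 35);
translate([658, 761, 0]) cylinder(h = 724, r = 35);
translate([194, -457, 0]) {
  translate([0, 0, 363]) cube([358, 297, 35]);
  translate([13, 13, 0]) cylinder(h = 363, r = 13);
  translate([345, 13, 0]) cylinder(h = 363, r = 13);
  translate([13, 284, 0]) cylinder(h = 363, r = 13);
  translate([345, 284, 0]) cylinder(h = 363, r = 13);
}
translate([194, 1009, 0]) {
  translate([0, 0, 363]) cube([358, 297, 35]);
  translate([13, 13, 0]) cylinder(h = 363, r = 13);
  translate([345, 13, 0]) cylinder(h = 363, r = 13);
  translate([13, 284, 0]) cylinder(h = 363, r = 13);
  translate([345, 284, 0]) cylinder(h = 363, r = 13);
}
translate([-518, 276, 0]) {
  translate([0, 0, 363]) cube([358, 297, 35]);
  translate([13, 13, 0]) cylinder(h = 363, r = 13);
  translate([345, 13, 0]) cylinder(h = 363, r = 13);
  translate([13, 284, 0]) cylinder(h = 363, r = 13);
  translate([345, 284, 0]) cylinder(h = 363, r = 13);
}
translate([906, 276, 0]) {
  translate([0, 0, 363]) cube([358, 297, 35]);
  translate([13, 13, 0]) cylinder(h = 363, r = 13);
  translate([345, 13, 0]) cylinder(h = 363, r = 13);
  translate([13, 284, 0]) cylinder(h = 363, r = 13);
  translate([345, 284, 0]) cylinder(h = 363, r = 13);
}
translate([0, 0, 762]) {
  cube([310, 166, 23]);
  translate([0, 0, 23]) cube([310, 23, 93]);
  translate([0, 143, 23]) cube([310, 23, 93]);
  translate([0, 23, 23]) cube([23, 120, 93]);
  translate([287, 23, 23]) cube([23, 120, 93]);
}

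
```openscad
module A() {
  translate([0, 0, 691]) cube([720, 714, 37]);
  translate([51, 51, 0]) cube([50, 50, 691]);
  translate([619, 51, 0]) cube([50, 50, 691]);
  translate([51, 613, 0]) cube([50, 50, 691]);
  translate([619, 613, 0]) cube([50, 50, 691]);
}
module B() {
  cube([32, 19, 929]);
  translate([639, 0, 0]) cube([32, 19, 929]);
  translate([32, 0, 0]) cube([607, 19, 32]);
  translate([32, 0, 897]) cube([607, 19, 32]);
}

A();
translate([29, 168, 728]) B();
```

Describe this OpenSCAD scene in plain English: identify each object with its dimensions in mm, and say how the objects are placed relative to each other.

A is a table with a 720×714 mm rectangular top, 37 mm thick, top surface at z = 728 mm, supported by four 50×50 mm square legs, each inset 51 mm from the nearest pair of top edges, running from the floor.

B is a picture frame with a 607×865 mm rectangular opening (x by z) and a uniform 32 mm border on every side. Frame depth is 19 mm along y. It is built from two vertical stiles running the full outside height and two horizontal rails spanning the gap between the stiles.

The picture frame is on top of the table.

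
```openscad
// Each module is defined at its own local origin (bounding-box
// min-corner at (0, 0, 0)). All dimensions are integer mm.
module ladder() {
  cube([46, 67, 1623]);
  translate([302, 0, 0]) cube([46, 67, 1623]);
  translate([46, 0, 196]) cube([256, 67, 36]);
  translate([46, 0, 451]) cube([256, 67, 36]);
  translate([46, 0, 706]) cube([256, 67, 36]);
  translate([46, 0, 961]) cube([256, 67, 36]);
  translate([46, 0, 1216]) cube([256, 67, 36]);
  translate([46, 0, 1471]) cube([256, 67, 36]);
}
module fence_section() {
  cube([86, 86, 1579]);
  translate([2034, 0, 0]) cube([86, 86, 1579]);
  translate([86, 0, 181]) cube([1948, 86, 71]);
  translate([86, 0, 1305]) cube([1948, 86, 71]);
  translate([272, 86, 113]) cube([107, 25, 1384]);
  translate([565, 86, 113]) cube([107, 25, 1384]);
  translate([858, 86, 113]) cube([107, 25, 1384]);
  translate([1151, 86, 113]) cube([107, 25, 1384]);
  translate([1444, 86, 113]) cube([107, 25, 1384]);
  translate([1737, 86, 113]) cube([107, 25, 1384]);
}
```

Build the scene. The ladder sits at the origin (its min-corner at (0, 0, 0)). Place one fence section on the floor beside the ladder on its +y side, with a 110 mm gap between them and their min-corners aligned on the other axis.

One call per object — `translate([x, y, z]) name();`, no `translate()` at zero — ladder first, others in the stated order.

ladder();
translate([0, 177, 0]) fence_section();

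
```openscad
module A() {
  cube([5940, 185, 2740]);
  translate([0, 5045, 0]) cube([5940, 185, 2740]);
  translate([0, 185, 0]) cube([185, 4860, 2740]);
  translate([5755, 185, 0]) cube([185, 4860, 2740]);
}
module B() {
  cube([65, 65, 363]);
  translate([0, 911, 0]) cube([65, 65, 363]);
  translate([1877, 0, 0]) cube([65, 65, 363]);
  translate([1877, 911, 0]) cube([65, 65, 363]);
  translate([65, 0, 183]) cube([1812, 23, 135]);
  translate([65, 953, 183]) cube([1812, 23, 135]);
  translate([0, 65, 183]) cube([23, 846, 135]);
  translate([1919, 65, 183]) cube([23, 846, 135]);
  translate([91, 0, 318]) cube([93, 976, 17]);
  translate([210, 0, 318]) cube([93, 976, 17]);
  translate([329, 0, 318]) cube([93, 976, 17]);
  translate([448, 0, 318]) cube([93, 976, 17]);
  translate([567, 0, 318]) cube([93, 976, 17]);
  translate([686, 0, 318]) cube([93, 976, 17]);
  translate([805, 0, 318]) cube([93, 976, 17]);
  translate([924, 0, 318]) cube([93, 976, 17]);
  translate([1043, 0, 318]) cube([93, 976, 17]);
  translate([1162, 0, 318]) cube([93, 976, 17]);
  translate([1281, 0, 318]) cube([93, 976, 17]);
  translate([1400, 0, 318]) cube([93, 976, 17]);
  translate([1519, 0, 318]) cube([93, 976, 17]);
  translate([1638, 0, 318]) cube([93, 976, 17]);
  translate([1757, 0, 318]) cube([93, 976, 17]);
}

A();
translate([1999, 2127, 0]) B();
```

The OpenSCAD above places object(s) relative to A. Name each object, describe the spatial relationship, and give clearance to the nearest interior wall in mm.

Clearances: x = 1814, y = 1942; minimum 1814 mm.

A is a house frame. B is a bed frame. The bed frame sits inside the house frame, centred. The clearance to the nearest interior wall is 1814 mm.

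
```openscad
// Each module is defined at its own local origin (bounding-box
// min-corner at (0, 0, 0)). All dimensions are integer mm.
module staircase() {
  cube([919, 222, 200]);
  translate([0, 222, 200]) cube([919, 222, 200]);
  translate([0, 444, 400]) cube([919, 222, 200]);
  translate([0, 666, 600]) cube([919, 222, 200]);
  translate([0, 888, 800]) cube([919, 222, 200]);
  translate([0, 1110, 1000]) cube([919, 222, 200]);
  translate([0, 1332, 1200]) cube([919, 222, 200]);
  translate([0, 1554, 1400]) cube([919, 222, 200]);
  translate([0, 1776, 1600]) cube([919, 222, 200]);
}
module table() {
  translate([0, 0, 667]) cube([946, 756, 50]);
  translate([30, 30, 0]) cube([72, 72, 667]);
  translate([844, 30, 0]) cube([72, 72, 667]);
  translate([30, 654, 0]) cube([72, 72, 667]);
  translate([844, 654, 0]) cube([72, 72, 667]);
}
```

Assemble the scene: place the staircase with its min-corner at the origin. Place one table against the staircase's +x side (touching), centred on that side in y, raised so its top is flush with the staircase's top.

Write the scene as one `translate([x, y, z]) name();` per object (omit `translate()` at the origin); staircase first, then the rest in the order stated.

staircase();
translate([919, 621, 1083]) table();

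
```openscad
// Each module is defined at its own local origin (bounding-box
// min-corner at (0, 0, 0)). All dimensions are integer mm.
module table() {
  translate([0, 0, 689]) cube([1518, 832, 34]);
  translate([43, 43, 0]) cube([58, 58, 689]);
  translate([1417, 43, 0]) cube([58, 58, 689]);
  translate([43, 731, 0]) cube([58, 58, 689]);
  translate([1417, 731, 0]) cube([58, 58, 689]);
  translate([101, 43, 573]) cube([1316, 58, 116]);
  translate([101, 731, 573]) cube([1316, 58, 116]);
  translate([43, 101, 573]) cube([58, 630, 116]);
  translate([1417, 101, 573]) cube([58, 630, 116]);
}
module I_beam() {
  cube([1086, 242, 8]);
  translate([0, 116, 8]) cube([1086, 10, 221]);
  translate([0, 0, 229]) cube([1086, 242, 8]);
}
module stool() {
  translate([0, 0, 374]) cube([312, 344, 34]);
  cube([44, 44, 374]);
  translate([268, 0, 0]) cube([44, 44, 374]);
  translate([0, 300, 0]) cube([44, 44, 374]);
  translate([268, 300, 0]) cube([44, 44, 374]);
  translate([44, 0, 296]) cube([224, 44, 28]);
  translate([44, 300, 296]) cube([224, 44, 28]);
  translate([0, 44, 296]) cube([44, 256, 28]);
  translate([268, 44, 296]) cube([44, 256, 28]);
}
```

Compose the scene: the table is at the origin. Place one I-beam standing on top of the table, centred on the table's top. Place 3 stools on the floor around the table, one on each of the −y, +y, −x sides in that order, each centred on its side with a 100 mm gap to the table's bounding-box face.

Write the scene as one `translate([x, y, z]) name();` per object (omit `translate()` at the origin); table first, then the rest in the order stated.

table();
translate([216, 295, 723]) I_beam();
translate([603, -444, 0]) stool();
translate([603, 932, 0]) stool();
translate([-412, 244, 0]) stool();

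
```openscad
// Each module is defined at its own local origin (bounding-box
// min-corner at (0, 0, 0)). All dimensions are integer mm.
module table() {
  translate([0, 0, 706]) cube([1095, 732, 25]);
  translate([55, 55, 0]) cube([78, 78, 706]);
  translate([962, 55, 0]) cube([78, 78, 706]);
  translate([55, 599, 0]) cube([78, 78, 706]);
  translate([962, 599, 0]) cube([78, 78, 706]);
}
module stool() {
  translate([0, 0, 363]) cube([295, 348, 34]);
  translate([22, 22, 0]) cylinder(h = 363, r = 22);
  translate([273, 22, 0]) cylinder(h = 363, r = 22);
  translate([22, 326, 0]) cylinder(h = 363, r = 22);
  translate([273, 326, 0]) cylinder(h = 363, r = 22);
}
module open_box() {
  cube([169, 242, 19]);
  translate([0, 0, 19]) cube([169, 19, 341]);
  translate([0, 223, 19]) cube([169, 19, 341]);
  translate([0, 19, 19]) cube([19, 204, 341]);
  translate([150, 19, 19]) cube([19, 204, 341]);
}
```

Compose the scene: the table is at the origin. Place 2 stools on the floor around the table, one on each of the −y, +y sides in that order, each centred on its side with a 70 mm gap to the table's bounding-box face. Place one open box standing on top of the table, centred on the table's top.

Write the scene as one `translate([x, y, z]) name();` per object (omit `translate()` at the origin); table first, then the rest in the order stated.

table();
translate([400, -418, 0]) stool();
translate([400, 802, 0]) stool();
translate([463, 245, 731]) open_box();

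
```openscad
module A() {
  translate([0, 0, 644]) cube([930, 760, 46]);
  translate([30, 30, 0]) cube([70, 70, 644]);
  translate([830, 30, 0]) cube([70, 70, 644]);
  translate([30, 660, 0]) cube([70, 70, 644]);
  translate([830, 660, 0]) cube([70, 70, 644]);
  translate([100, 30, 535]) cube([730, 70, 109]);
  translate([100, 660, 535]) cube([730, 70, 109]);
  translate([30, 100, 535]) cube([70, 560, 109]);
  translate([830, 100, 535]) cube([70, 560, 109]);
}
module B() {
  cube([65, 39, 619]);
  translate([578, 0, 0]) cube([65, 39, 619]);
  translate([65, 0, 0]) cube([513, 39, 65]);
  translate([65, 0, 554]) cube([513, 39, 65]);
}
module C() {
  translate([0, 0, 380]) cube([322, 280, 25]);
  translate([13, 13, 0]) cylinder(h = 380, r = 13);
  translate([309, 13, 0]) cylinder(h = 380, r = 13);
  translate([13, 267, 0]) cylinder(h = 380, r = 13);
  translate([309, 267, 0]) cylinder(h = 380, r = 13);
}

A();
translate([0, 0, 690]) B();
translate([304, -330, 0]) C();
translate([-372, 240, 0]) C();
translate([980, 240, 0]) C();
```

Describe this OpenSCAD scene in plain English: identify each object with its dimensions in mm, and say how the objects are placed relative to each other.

A is a table: top 930 mm (x) × 760 mm (y), 46 mm thick, upper face at z = 690 mm, on four 70×70 mm square legs, each inset 30 mm from the nearest pair of top edges, running from z = 0 to the bottom of the top. Four apron rails, 70 mm thick and 109 mm tall, run between adjacent legs with their top edges flush with the underside of the top and their outer faces flush with the legs' outer faces.

B is a rectangular picture frame lying in the x–z plane (depth along y). The opening is 513 mm wide (x) by 489 mm tall (z), surrounded by a border 65 mm wide on all four sides. The frame is 39 mm deep and is made of two full-height vertical stiles with two horizontal rails fitted between them.

C is a four-legged stool. The seat is 322×280 mm, 25 mm thick, top at z = 405 mm. It stands on four round legs, each 26 mm in diameter, from z = 0 to the seat underside, each leg's axis is inset half a diameter from the nearest pair of seat edges (so the leg's bounding box is flush with the corner).

The picture frame is on top of the table. Three stools sit around the table at the −y, −x, +x sides.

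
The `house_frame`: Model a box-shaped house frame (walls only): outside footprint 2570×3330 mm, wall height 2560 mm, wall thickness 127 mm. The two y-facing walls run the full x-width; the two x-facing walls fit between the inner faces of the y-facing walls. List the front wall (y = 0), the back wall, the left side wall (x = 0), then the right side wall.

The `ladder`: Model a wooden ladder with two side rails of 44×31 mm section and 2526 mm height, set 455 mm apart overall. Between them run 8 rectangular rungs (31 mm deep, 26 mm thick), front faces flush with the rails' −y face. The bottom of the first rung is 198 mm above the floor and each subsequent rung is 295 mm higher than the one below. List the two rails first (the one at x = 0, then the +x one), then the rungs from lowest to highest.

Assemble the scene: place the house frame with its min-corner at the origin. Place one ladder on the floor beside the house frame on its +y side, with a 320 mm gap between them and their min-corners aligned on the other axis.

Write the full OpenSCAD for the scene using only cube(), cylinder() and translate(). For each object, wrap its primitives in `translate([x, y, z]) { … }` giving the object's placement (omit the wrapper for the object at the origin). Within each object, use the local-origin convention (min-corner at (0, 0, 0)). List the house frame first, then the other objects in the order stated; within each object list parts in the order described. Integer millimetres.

cube([2570, 127, 2560]);
translate([0, 3203, 0]) cube([2570, 127, 2560]);
translate([0, 127, 0]) cube([127, 3076, 2560]);
translate([2443, 127, 0]) cube([127, 3076, 2560]);
translate([0, 3650, 0]) {
  cube([44, 31, 2526]);
  translate([411, 0, 0]) cube([44, 31, 2526]);
  translate([44, 0, 198]) cube([367, 31, 26]);
  translate([44, 0, 493]) cube([367, 31, 26]);
  translate([44, 0, 788]) cube([367, 31, 26]);
  translate([44, 0, 1083]) cube([367, 31, 26]);
  translate([44, 0, 1378]) cube([367, 31, 26]);
  translate([44, 0, 1673]) cube([367, 31, 26]);
  translate([44, 0, 1968]) cube([367, 31, 26]);
  translate([44, 0, 2263]) cube([367, 31, 26]);
}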